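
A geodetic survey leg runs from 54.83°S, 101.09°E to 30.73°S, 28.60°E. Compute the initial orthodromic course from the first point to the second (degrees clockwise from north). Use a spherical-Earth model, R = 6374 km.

264.2°

θ = atan2( sin Δλ·cos φ₂ ,  cos φ₁ sin φ₂ − sin φ₁ cos φ₂ cos Δλ )
  = atan2(-0.8198, -0.0829) = 264.22°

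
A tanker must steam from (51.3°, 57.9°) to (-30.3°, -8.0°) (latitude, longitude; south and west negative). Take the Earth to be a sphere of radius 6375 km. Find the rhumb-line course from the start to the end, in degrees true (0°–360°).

215.7°

Meridional parts: M(φ₁)=+1.0465, M(φ₂)=-0.5554 → ΔM = -1.6018;  Δλ = -1.1502 rad
tan C = Δλ / ΔM = +0.7180 → C = 215.68°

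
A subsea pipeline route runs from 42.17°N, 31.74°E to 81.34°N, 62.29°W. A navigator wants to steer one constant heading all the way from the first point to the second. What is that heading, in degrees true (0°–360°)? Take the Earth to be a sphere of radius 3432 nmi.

Meridional parts: M(φ₁)=+0.8132, M(φ₂)=+2.5808 → ΔM = +1.7676;  Δλ = -1.6411 rad
tan C = Δλ / ΔM = -0.9285 → C = 317.12°

317.1°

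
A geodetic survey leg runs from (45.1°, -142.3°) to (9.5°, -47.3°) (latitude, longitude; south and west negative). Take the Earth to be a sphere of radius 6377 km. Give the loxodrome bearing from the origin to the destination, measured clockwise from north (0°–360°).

113.4°

Meridional parts: M(φ₁)=+0.8838, M(φ₂)=+0.1666 → ΔM = -0.7173;  Δλ = +1.6581 rad
tan C = Δλ / ΔM = -2.3116 → C = 113.39°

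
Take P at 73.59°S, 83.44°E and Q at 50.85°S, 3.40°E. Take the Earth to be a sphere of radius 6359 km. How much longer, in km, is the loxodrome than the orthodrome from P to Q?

Great circle: cos σ = sin φ₁ sin φ₂ + cos φ₁ cos φ₂ cos Δλ,  σ = 0.6845 rad → d_gc = 4352.5 km
Rhumb line: Δψ = +0.9026, q = Δφ/Δψ = 0.4397, d_rh = R√(Δφ²+q²Δλ²) = 4650.4 km
Excess = 4650.4 − 4352.5 = 297.9 ≈ 298 km

298 km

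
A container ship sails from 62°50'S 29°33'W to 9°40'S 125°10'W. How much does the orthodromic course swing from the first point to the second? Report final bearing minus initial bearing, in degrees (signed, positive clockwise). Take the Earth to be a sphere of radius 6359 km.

At departure: θ₁ = atan2(sin Δλ cos φ₂, cos φ₁ sin φ₂ − sin φ₁ cos φ₂ cos Δλ) = 260.59°
At arrival: θ₂ = atan2(sin Δλ cos φ₁, −cos φ₂ sin φ₁ + sin φ₂ cos φ₁ cos Δλ) = 332.81°
Δθ = θ₂ − θ₁ = +72.2°

+72.2°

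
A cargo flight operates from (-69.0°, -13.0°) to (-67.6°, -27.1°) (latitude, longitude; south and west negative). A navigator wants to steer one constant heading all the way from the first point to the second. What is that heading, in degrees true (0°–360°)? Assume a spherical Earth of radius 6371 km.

Meridional parts: M(φ₁)=-1.6856, M(φ₂)=-1.6195 → ΔM = +0.0661;  Δλ = -0.2461 rad
tan C = Δλ / ΔM = -3.7226 → C = 285.04°

285.0°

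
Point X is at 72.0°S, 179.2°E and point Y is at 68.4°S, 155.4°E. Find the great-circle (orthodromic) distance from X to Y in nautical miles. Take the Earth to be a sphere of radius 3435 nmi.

Haversine: a = sin²(Δφ/2)+cos φ₁ cos φ₂ sin²(Δλ/2) = 0.00582;  σ = 2·atan2(√a,√(1−a))
σ = 8.753° → d = Rσ = 3435·0.15277 = 525 nmi

525 nmi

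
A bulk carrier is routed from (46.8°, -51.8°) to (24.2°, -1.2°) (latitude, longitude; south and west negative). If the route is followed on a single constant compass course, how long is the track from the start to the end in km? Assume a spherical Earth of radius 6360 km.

5163 km

Rhumb course C = atan2(Δλ, Δψ) with Δψ = ln[tan(π/4+φ₂/2)/tan(π/4+φ₁/2)] = -0.4910, Δλ = +0.8831 → C = 119.07°
d = R·|Δφ| / |cos C| = 6360·0.39444 / 0.48592 = 5163 km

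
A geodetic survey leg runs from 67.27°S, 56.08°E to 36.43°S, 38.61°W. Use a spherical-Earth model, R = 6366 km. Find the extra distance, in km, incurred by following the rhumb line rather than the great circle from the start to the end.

Great circle: cos σ = sin φ₁ sin φ₂ + cos φ₁ cos φ₂ cos Δλ,  σ = 1.0212 rad → d_gc = 6501.3 km
Rhumb line: Δψ = +0.9209, q = Δφ/Δψ = 0.5845, d_rh = R√(Δφ²+q²Δλ²) = 7039.7 km
Excess = 7039.7 − 6501.3 = 538.4 ≈ 538 km

538 km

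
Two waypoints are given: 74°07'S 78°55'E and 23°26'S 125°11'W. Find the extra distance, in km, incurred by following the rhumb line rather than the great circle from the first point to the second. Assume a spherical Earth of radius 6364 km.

Great circle: cos σ = sin φ₁ sin φ₂ + cos φ₁ cos φ₂ cos Δλ,  σ = 1.4169 rad → d_gc = 9017.2 km
Rhumb line: Δψ = +1.5488, q = Δφ/Δψ = 0.5712, d_rh = R√(Δφ²+q²Δλ²) = 11380.2 km
Excess = 11380.2 − 9017.2 = 2363.0 ≈ 2363 km

2363 km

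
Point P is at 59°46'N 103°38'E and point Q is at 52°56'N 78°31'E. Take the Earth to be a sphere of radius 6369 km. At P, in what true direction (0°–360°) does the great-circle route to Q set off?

N = sin Δλ·cos φ₂ = -0.2558;  D = cos φ₁ sin φ₂ − sin φ₁ cos φ₂ cos Δλ = -0.0697
initial course = atan2(N, D) = 254.75°

254.8°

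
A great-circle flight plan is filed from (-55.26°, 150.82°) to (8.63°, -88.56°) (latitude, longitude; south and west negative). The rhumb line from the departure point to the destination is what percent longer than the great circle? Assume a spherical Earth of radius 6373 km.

Great circle: σ = 1.9935 rad → d_gc = Rσ = 12704.9 km
Rhumb: Δφ = +1.1151, Δλ = +2.1052, Δψ = +1.3134, q = Δφ/Δψ = 0.8490 → d_rh = R√(Δφ²+q²Δλ²) = 13426.0 km
Excess = (13426.0 − 12704.9) / 12704.9 = 721.1 / 12704.9 = 5.68% ≈ 5.7%

5.7%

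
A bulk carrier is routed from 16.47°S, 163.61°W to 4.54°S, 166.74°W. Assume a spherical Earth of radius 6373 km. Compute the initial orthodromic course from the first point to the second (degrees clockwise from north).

θ = atan2( sin Δλ·cos φ₂ ,  cos φ₁ sin φ₂ − sin φ₁ cos φ₂ cos Δλ )
  = atan2(-0.0544, +0.2063) = 345.22°

345.2°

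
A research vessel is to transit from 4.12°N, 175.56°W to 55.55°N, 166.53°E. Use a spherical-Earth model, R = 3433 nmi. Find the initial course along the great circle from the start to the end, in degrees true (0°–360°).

N = sin Δλ·cos φ₂ = -0.1740;  D = cos φ₁ sin φ₂ − sin φ₁ cos φ₂ cos Δλ = +0.7838
initial course = atan2(N, D) = 347.49°

347.5°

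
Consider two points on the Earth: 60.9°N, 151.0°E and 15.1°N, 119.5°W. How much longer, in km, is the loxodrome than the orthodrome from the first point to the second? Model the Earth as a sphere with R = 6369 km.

Great circle: cos σ = sin φ₁ sin φ₂ + cos φ₁ cos φ₂ cos Δλ,  σ = 1.3370 rad → d_gc = 8515.0 km
Rhumb line: Δψ = -1.0822, q = Δφ/Δψ = 0.7387, d_rh = R√(Δφ²+q²Δλ²) = 8940.1 km
Excess = 8940.1 − 8515.0 = 425.1 ≈ 425 km

425 km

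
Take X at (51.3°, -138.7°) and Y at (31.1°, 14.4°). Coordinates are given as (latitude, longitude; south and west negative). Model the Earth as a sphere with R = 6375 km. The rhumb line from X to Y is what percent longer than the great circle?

22.5%

Great circle: σ = 1.6452 rad → d_gc = Rσ = 10488.1 km
Rhumb: Δφ = -0.3526, Δλ = +2.6721, Δψ = -0.4749, q = Δφ/Δψ = 0.7424 → d_rh = R√(Δφ²+q²Δλ²) = 12845.1 km
Excess = (12845.1 − 10488.1) / 10488.1 = 2357.0 / 10488.1 = 22.47% ≈ 22.5%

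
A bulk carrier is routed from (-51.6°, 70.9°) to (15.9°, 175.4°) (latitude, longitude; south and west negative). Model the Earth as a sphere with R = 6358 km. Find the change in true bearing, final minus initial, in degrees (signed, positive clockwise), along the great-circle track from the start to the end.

Initial bearing θ₁ = atan2(sin Δλ cos φ₂, cos φ₁ sin φ₂ − sin φ₁ cos φ₂ cos Δλ) = 91.14°
Final bearing θ₂ = (initial bearing from the destination back to the start) + 180° = 40.22°
Δθ = θ₂ − θ₁ = -50.9°

-50.9°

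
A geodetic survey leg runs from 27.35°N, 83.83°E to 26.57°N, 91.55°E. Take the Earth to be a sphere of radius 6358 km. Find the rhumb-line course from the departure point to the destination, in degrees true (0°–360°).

Δψ = ln[tan(π/4+φ₂/2)/tan(π/4+φ₁/2)] = -0.0153
Δλ = +0.1347 rad (taken the short way round)
course = atan2(Δλ, Δψ) = 96.47°

96.5°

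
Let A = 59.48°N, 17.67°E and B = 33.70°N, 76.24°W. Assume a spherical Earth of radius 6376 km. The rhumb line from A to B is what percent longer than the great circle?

7.1%

Great circle: σ = 1.1050 rad → d_gc = Rσ = 7045.3 km
Rhumb: Δφ = -0.4499, Δλ = -1.6390, Δψ = -0.6736, q = Δφ/Δψ = 0.6680 → d_rh = R√(Δφ²+q²Δλ²) = 7547.2 km
Excess = (7547.2 − 7045.3) / 7045.3 = 501.9 / 7045.3 = 7.12% ≈ 7.1%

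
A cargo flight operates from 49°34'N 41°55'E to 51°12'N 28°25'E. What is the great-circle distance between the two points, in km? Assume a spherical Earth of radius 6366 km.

972 km

Haversine: a = sin²(Δφ/2)+cos φ₁ cos φ₂ sin²(Δλ/2) = 0.00582;  σ = 2·atan2(√a,√(1−a))
σ = 8.749° → d = Rσ = 6366·0.15269 = 972 km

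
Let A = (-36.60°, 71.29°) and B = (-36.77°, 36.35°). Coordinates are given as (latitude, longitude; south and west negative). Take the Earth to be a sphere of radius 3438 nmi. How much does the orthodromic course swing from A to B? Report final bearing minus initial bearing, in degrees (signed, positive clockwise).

Initial bearing θ₁ = atan2(sin Δλ cos φ₂, cos φ₁ sin φ₂ − sin φ₁ cos φ₂ cos Δλ) = 259.01°
Final bearing θ₂ = (initial bearing from the destination back to the start) + 180° = 280.31°
Δθ = θ₂ − θ₁ = +21.3°

+21.3°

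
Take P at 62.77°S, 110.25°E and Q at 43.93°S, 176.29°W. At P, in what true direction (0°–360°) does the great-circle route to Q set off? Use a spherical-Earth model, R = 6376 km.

θ = atan2( sin Δλ·cos φ₂ ,  cos φ₁ sin φ₂ − sin φ₁ cos φ₂ cos Δλ )
  = atan2(+0.6904, -0.1351) = 101.08°

101.1°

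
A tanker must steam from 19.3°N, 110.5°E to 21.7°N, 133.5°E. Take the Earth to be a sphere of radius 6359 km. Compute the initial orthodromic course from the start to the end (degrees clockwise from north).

θ = atan2( sin Δλ·cos φ₂ ,  cos φ₁ sin φ₂ − sin φ₁ cos φ₂ cos Δλ )
  = atan2(+0.3630, +0.0663) = 79.65°

79.7°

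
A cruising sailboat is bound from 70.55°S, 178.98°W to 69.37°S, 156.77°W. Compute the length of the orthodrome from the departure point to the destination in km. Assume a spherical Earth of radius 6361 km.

850 km

Haversine: a = sin²(Δφ/2)+cos φ₁ cos φ₂ sin²(Δλ/2) = 0.00446;  σ = 2·atan2(√a,√(1−a))
σ = 7.657° → d = Rσ = 6361·0.13364 = 850 km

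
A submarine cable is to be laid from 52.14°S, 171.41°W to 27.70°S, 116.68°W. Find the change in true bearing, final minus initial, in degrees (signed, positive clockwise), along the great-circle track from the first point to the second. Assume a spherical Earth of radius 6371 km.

-37.5°

Initial bearing θ₁ = atan2(sin Δλ cos φ₂, cos φ₁ sin φ₂ − sin φ₁ cos φ₂ cos Δλ) = 80.70°
Final bearing θ₂ = (initial bearing from the destination back to the start) + 180° = 43.16°
Δθ = θ₂ − θ₁ = -37.5°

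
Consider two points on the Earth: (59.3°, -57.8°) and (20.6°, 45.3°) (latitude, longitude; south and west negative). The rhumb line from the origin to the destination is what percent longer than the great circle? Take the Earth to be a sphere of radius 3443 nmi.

7.4%

Great circle: σ = 1.3753 rad → d_gc = Rσ = 4735.3 nmi
Rhumb: Δφ = -0.6754, Δλ = +1.7994, Δψ = -0.9252, q = Δφ/Δψ = 0.7300 → d_rh = R√(Δφ²+q²Δλ²) = 5085.7 nmi
Excess = (5085.7 − 4735.3) / 4735.3 = 350.4 / 4735.3 = 7.40% ≈ 7.4%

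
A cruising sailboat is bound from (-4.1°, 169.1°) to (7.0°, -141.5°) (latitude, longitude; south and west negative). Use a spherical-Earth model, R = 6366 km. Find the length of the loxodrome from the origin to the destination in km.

Δψ = ln[tan(π/4+φ₂/2)/tan(π/4+φ₁/2)] = +0.1941;  Δφ = +0.1937 rad,  Δλ = +0.8622 rad
q = Δφ/Δψ = 0.9981
d = R·√(Δφ² + q²Δλ²) = 6366·0.88210 = 5615 km

5615 km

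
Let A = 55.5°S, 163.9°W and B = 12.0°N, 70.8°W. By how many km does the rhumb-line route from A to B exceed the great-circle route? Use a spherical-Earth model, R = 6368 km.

293 km

Great circle: cos σ = sin φ₁ sin φ₂ + cos φ₁ cos φ₂ cos Δλ,  σ = 1.7735 rad → d_gc = 11293.6 km
Rhumb line: Δψ = +1.3805, q = Δφ/Δψ = 0.8534, d_rh = R√(Δφ²+q²Δλ²) = 11586.7 km
Excess = 11586.7 − 11293.6 = 293.1 ≈ 293 km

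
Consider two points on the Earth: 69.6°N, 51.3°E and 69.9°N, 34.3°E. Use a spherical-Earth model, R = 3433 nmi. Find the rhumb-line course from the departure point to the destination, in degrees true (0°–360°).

Δψ = ln[tan(π/4+φ₂/2)/tan(π/4+φ₁/2)] = +0.0151
Δλ = -0.2967 rad (taken the short way round)
course = atan2(Δλ, Δψ) = 272.92°

272.9°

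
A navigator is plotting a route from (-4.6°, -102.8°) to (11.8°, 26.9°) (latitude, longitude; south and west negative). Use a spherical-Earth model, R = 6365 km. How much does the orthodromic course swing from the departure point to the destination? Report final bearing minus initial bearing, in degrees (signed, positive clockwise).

At departure: θ₁ = atan2(sin Δλ cos φ₂, cos φ₁ sin φ₂ − sin φ₁ cos φ₂ cos Δλ) = 78.47°
At arrival: θ₂ = atan2(sin Δλ cos φ₁, −cos φ₂ sin φ₁ + sin φ₂ cos φ₁ cos Δλ) = 93.86°
Δθ = θ₂ − θ₁ = +15.4°

+15.4°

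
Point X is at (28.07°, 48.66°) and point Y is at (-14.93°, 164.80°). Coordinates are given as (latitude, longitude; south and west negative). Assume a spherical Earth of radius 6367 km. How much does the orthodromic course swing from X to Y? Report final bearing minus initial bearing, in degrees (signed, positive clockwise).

+22.3°

Initial bearing θ₁ = atan2(sin Δλ cos φ₂, cos φ₁ sin φ₂ − sin φ₁ cos φ₂ cos Δλ) = 91.78°
Final bearing θ₂ = (initial bearing from the destination back to the start) + 180° = 114.11°
Δθ = θ₂ − θ₁ = +22.3°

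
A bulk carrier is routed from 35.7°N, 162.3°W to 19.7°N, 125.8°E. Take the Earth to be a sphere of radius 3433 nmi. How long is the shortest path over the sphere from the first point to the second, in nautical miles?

3850 nmi

Haversine: a = sin²(Δφ/2)+cos φ₁ cos φ₂ sin²(Δλ/2) = 0.28288;  σ = 2·atan2(√a,√(1−a))
σ = 64.263° → d = Rσ = 3433·1.12160 = 3850 nmi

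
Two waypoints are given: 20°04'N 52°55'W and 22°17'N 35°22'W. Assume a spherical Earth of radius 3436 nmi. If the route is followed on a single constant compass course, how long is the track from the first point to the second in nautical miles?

990 nmi

Rhumb course C = atan2(Δλ, Δψ) with Δψ = ln[tan(π/4+φ₂/2)/tan(π/4+φ₁/2)] = +0.0415, Δλ = +0.3063 → C = 82.29°
d = R·|Δφ| / |cos C| = 3436·0.03869 / 0.13424 = 990 nmi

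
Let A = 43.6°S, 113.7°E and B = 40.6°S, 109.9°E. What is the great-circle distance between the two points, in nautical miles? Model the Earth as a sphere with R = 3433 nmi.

247 nmi

Haversine: a = sin²(Δφ/2)+cos φ₁ cos φ₂ sin²(Δλ/2) = 0.00129;  σ = 2·atan2(√a,√(1−a))
σ = 4.116° → d = Rσ = 3433·0.07184 = 247 nmi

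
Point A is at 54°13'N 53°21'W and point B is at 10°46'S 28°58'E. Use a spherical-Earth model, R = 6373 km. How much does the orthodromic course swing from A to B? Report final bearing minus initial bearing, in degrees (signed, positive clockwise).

+42.0°

Initial bearing θ₁ = atan2(sin Δλ cos φ₂, cos φ₁ sin φ₂ − sin φ₁ cos φ₂ cos Δλ) = 102.50°
Final bearing θ₂ = (initial bearing from the destination back to the start) + 180° = 144.47°
Δθ = θ₂ − θ₁ = +42.0°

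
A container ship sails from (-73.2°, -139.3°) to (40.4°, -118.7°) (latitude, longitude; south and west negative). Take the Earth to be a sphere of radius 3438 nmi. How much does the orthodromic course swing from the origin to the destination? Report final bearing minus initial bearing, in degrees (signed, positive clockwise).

At departure: θ₁ = atan2(sin Δλ cos φ₂, cos φ₁ sin φ₂ − sin φ₁ cos φ₂ cos Δλ) = 17.12°
At arrival: θ₂ = atan2(sin Δλ cos φ₁, −cos φ₂ sin φ₁ + sin φ₂ cos φ₁ cos Δλ) = 6.42°
Δθ = θ₂ − θ₁ = -10.7°

-10.7°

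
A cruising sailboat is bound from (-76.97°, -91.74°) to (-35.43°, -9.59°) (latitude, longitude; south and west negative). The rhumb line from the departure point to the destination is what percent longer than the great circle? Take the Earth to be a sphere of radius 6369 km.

Great circle: σ = 0.9399 rad → d_gc = Rσ = 5986.2 km
Rhumb: Δφ = +0.7250, Δλ = +1.4338, Δψ = +1.5078, q = Δφ/Δψ = 0.4808 → d_rh = R√(Δφ²+q²Δλ²) = 6372.0 km
Excess = (6372.0 − 5986.2) / 5986.2 = 385.8 / 5986.2 = 6.44% ≈ 6.4%

6.4%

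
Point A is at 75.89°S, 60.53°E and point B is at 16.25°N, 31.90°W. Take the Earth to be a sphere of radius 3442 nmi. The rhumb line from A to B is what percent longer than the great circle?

Great circle: σ = 1.8560 rad → d_gc = Rσ = 6388.2 nmi
Rhumb: Δφ = +1.6081, Δλ = -1.6132, Δψ = +2.3769, q = Δφ/Δψ = 0.6766 → d_rh = R√(Δφ²+q²Δλ²) = 6689.7 nmi
Excess = (6689.7 − 6388.2) / 6388.2 = 301.5 / 6388.2 = 4.72% ≈ 4.7%

4.7%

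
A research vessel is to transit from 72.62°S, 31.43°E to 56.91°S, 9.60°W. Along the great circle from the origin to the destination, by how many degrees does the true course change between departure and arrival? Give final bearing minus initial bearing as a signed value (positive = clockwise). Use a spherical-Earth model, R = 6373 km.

Initial bearing θ₁ = atan2(sin Δλ cos φ₂, cos φ₁ sin φ₂ − sin φ₁ cos φ₂ cos Δλ) = 291.72°
Final bearing θ₂ = (initial bearing from the destination back to the start) + 180° = 329.45°
Δθ = θ₂ − θ₁ = +37.7°

+37.7°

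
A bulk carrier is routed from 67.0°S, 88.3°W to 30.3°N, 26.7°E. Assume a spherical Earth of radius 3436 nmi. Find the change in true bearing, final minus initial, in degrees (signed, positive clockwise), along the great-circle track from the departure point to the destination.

At departure: θ₁ = atan2(sin Δλ cos φ₂, cos φ₁ sin φ₂ − sin φ₁ cos φ₂ cos Δλ) = 100.05°
At arrival: θ₂ = atan2(sin Δλ cos φ₁, −cos φ₂ sin φ₁ + sin φ₂ cos φ₁ cos Δλ) = 26.46°
Δθ = θ₂ − θ₁ = -73.6°

-73.6°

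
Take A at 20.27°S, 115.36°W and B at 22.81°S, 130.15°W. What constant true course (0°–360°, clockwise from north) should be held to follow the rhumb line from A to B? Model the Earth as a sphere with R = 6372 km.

259.5°

Meridional parts: M(φ₁)=-0.3614, M(φ₂)=-0.4091 → ΔM = -0.0477;  Δλ = -0.2581 rad
tan C = Δλ / ΔM = +5.4156 → C = 259.54°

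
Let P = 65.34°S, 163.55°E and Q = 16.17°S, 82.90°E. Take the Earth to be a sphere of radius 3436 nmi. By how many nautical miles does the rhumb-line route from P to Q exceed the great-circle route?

187 nmi

Great circle: cos σ = sin φ₁ sin φ₂ + cos φ₁ cos φ₂ cos Δλ,  σ = 1.2470 rad → d_gc = 4284.6 nmi
Rhumb line: Δψ = +1.2345, q = Δφ/Δψ = 0.6951, d_rh = R√(Δφ²+q²Δλ²) = 4471.9 nmi
Excess = 4471.9 − 4284.6 = 187.3 ≈ 187 nmi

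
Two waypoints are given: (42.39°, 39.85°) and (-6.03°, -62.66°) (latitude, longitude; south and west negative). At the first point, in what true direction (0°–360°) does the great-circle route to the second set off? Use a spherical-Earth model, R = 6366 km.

274.0°

θ = atan2( sin Δλ·cos φ₂ ,  cos φ₁ sin φ₂ − sin φ₁ cos φ₂ cos Δλ )
  = atan2(-0.9709, +0.0676) = 273.99°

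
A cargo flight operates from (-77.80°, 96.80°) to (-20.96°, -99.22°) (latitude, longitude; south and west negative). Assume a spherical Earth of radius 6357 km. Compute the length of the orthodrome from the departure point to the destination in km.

cos σ = sin φ₁ sin φ₂ + cos φ₁ cos φ₂ cos Δλ
      = sin(-77.80°)sin(-20.96°) + cos(-77.80°)cos(-20.96°)cos(163.98°) = 0.1600
σ = 80.795° → d = Rσ = 6357·1.41015 = 8964 km

8964 km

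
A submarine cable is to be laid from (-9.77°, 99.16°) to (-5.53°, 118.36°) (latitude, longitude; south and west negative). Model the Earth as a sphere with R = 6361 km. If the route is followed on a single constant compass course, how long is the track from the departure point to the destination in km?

Rhumb course C = atan2(Δλ, Δψ) with Δψ = ln[tan(π/4+φ₂/2)/tan(π/4+φ₁/2)] = +0.0747, Δλ = +0.3351 → C = 77.44°
d = R·|Δφ| / |cos C| = 6361·0.07400 / 0.21753 = 2164 km

2164 km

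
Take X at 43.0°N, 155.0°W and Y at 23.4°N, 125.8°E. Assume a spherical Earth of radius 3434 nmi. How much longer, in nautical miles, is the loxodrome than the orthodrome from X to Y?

114 nmi

Great circle: cos σ = sin φ₁ sin φ₂ + cos φ₁ cos φ₂ cos Δλ,  σ = 1.1630 rad → d_gc = 3993.6 nmi
Rhumb line: Δψ = -0.4126, q = Δφ/Δψ = 0.8291, d_rh = R√(Δφ²+q²Δλ²) = 4107.3 nmi
Excess = 4107.3 − 3993.6 = 113.7 ≈ 114 nmi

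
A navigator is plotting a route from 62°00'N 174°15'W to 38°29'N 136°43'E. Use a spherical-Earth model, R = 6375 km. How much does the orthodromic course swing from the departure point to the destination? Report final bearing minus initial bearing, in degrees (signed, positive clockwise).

-39.4°

At departure: θ₁ = atan2(sin Δλ cos φ₂, cos φ₁ sin φ₂ − sin φ₁ cos φ₂ cos Δλ) = 254.76°
At arrival: θ₂ = atan2(sin Δλ cos φ₁, −cos φ₂ sin φ₁ + sin φ₂ cos φ₁ cos Δλ) = 215.36°
Δθ = θ₂ − θ₁ = -39.4°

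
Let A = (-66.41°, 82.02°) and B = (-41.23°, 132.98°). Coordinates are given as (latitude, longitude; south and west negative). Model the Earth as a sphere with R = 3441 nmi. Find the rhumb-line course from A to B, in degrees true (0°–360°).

48.9°

Δψ = ln[tan(π/4+φ₂/2)/tan(π/4+φ₁/2)] = +0.7751
Δλ = +0.8894 rad (taken the short way round)
course = atan2(Δλ, Δψ) = 48.93°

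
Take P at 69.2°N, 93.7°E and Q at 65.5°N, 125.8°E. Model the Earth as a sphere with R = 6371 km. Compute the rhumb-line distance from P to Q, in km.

Δψ = ln[tan(π/4+φ₂/2)/tan(π/4+φ₁/2)] = -0.1681;  Δφ = -0.0646 rad,  Δλ = +0.5603 rad
q = Δφ/Δψ = 0.3843
d = R·√(Δφ² + q²Δλ²) = 6371·0.22476 = 1432 km

1432 km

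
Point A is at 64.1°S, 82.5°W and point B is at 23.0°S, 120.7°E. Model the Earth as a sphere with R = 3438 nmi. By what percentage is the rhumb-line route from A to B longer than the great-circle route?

Great circle: σ = 1.5889 rad → d_gc = Rσ = 5462.6 nmi
Rhumb: Δφ = +0.7173, Δλ = -2.7367, Δψ = +1.0572, q = Δφ/Δψ = 0.6785 → d_rh = R√(Δφ²+q²Δλ²) = 6843.6 nmi
Excess = (6843.6 − 5462.6) / 5462.6 = 1381.0 / 5462.6 = 25.28% ≈ 25.3%

25.3%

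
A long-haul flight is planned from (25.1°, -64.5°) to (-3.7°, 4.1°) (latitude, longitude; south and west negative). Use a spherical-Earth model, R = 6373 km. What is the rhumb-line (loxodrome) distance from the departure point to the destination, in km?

8075 km

Rhumb course C = atan2(Δλ, Δψ) with Δψ = ln[tan(π/4+φ₂/2)/tan(π/4+φ₁/2)] = -0.5174, Δλ = +1.1973 → C = 113.37°
d = R·|Δφ| / |cos C| = 6373·0.50265 / 0.39670 = 8075 km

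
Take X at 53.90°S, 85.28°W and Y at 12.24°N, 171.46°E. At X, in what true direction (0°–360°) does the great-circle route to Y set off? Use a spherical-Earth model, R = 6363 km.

θ = atan2( sin Δλ·cos φ₂ ,  cos φ₁ sin φ₂ − sin φ₁ cos φ₂ cos Δλ )
  = atan2(-0.9512, -0.0562) = 266.62°

266.6°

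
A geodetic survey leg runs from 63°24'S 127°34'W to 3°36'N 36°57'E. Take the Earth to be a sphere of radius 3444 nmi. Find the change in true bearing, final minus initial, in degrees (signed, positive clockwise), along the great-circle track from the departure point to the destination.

-154.4°

At departure: θ₁ = atan2(sin Δλ cos φ₂, cos φ₁ sin φ₂ − sin φ₁ cos φ₂ cos Δλ) = 162.24°
At arrival: θ₂ = atan2(sin Δλ cos φ₁, −cos φ₂ sin φ₁ + sin φ₂ cos φ₁ cos Δλ) = 7.87°
Δθ = θ₂ − θ₁ = -154.4°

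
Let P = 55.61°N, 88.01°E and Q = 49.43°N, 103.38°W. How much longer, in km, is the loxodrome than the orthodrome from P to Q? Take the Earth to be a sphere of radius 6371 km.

3117 km

Great circle: cos σ = sin φ₁ sin φ₂ + cos φ₁ cos φ₂ cos Δλ,  σ = 1.3008 rad → d_gc = 8287.4 km
Rhumb line: Δψ = -0.1776, q = Δφ/Δψ = 0.6072, d_rh = R√(Δφ²+q²Δλ²) = 11404.6 km
Excess = 11404.6 − 8287.4 = 3117.2 ≈ 3117 km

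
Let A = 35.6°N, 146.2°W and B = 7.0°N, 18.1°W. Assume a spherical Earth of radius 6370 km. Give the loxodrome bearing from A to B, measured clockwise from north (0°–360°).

103.7°

Δψ = ln[tan(π/4+φ₂/2)/tan(π/4+φ₁/2)] = -0.5432
Δλ = +2.2358 rad (taken the short way round)
course = atan2(Δλ, Δψ) = 103.66°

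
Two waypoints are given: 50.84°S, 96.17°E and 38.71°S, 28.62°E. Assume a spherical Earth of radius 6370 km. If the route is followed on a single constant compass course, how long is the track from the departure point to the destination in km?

Δψ = ln[tan(π/4+φ₂/2)/tan(π/4+φ₁/2)] = +0.2999;  Δφ = +0.2117 rad,  Δλ = -1.1790 rad
q = Δφ/Δψ = 0.7059
d = R·√(Δφ² + q²Δλ²) = 6370·0.85877 = 5470 km

5470 km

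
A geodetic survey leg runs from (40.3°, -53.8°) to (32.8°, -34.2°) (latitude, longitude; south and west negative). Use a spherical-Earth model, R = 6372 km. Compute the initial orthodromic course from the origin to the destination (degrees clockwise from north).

θ = atan2( sin Δλ·cos φ₂ ,  cos φ₁ sin φ₂ − sin φ₁ cos φ₂ cos Δλ )
  = atan2(+0.2820, -0.0990) = 109.35°

109.4°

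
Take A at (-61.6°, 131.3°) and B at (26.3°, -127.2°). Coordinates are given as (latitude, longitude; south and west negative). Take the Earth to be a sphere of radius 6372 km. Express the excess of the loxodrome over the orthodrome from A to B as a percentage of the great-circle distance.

Great circle: σ = 2.0655 rad → d_gc = Rσ = 13161.3 km
Rhumb: Δφ = +1.5341, Δλ = +1.7715, Δψ = +1.8503, q = Δφ/Δψ = 0.8292 → d_rh = R√(Δφ²+q²Δλ²) = 13533.7 km
Excess = (13533.7 − 13161.3) / 13161.3 = 372.4 / 13161.3 = 2.83% ≈ 2.8%

2.8%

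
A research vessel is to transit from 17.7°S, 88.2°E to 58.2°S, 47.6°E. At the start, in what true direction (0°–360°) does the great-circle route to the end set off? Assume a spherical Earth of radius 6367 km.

206.5°

N = sin Δλ·cos φ₂ = -0.3429;  D = cos φ₁ sin φ₂ − sin φ₁ cos φ₂ cos Δλ = -0.6880
initial course = atan2(N, D) = 206.49°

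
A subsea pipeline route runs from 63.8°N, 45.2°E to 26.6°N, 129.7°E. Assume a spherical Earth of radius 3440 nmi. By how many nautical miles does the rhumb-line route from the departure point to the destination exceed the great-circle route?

Great circle: cos σ = sin φ₁ sin φ₂ + cos φ₁ cos φ₂ cos Δλ,  σ = 1.1157 rad → d_gc = 3837.8 nmi
Rhumb line: Δψ = -0.9761, q = Δφ/Δψ = 0.6652, d_rh = R√(Δφ²+q²Δλ²) = 4046.8 nmi
Excess = 4046.8 − 3837.8 = 209.0 ≈ 209 nmi

209 nmi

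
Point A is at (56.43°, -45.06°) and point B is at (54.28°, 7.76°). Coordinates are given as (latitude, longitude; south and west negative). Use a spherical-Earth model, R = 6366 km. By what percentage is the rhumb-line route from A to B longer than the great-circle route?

2.5%

Great circle: σ = 0.5124 rad → d_gc = Rσ = 3262.1 km
Rhumb: Δφ = -0.0375, Δλ = +0.9219, Δψ = -0.0660, q = Δφ/Δψ = 0.5683 → d_rh = R√(Δφ²+q²Δλ²) = 3343.8 km
Excess = (3343.8 − 3262.1) / 3262.1 = 81.7 / 3262.1 = 2.50% ≈ 2.5%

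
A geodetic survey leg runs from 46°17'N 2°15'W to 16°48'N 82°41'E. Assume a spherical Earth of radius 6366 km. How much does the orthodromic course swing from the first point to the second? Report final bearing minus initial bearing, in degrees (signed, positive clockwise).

+52.7°

Initial bearing θ₁ = atan2(sin Δλ cos φ₂, cos φ₁ sin φ₂ − sin φ₁ cos φ₂ cos Δλ) = 81.73°
Final bearing θ₂ = (initial bearing from the destination back to the start) + 180° = 134.41°
Δθ = θ₂ − θ₁ = +52.7°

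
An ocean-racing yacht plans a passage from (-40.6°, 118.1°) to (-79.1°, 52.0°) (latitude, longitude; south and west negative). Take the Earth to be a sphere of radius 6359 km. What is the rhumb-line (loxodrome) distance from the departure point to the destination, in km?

Δψ = ln[tan(π/4+φ₂/2)/tan(π/4+φ₁/2)] = -1.5729;  Δφ = -0.6720 rad,  Δλ = -1.1537 rad
q = Δφ/Δψ = 0.4272
d = R·√(Δφ² + q²Δλ²) = 6359·0.83331 = 5299 km

5299 km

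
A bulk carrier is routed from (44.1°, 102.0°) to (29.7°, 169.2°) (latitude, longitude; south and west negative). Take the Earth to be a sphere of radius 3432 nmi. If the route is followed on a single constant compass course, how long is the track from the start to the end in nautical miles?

Δψ = ln[tan(π/4+φ₂/2)/tan(π/4+φ₁/2)] = -0.3161;  Δφ = -0.2513 rad,  Δλ = +1.1729 rad
q = Δφ/Δψ = 0.7952
d = R·√(Δφ² + q²Δλ²) = 3432·0.96591 = 3315 nmi

3315 nmi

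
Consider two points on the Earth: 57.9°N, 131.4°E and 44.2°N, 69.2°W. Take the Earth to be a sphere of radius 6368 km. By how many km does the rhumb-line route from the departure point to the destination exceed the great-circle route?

2634 km

Great circle: cos σ = sin φ₁ sin φ₂ + cos φ₁ cos φ₂ cos Δλ,  σ = 1.3346 rad → d_gc = 8498.9 km
Rhumb line: Δψ = -0.3841, q = Δφ/Δψ = 0.6225, d_rh = R√(Δφ²+q²Δλ²) = 11133.0 km
Excess = 11133.0 − 8498.9 = 2634.1 ≈ 2634 km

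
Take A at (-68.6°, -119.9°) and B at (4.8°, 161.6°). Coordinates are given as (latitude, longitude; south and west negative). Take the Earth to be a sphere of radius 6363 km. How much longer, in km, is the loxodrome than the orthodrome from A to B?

Great circle: cos σ = sin φ₁ sin φ₂ + cos φ₁ cos φ₂ cos Δλ,  σ = 1.5762 rad → d_gc = 10029.5 km
Rhumb line: Δψ = +1.7501, q = Δφ/Δψ = 0.7320, d_rh = R√(Δφ²+q²Δλ²) = 10352.2 km
Excess = 10352.2 − 10029.5 = 322.7 ≈ 323 km

323 km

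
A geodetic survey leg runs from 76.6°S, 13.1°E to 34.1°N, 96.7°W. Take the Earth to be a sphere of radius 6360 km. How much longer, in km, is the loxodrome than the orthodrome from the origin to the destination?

Great circle: cos σ = sin φ₁ sin φ₂ + cos φ₁ cos φ₂ cos Δλ,  σ = 2.2273 rad → d_gc = 14165.9 km
Rhumb line: Δψ = +2.7753, q = Δφ/Δψ = 0.6962, d_rh = R√(Δφ²+q²Δλ²) = 14932.9 km
Excess = 14932.9 − 14165.9 = 767.0 ≈ 767 km

767 km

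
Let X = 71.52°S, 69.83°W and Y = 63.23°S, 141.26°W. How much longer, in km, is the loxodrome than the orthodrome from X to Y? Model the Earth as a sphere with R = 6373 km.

Great circle: cos σ = sin φ₁ sin φ₂ + cos φ₁ cos φ₂ cos Δλ,  σ = 0.4685 rad → d_gc = 2985.7 km
Rhumb line: Δψ = +0.3803, q = Δφ/Δψ = 0.3805, d_rh = R√(Δφ²+q²Δλ²) = 3160.3 km
Excess = 3160.3 − 2985.7 = 174.6 ≈ 175 km

175 km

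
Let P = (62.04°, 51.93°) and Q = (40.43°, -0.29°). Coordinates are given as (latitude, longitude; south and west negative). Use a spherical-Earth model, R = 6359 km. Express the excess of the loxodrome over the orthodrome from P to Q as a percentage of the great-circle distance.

Great circle: σ = 0.6576 rad → d_gc = Rσ = 4181.7 km
Rhumb: Δφ = -0.3772, Δλ = -0.9114, Δψ = -0.6177, q = Δφ/Δψ = 0.6106 → d_rh = R√(Δφ²+q²Δλ²) = 4274.8 km
Excess = (4274.8 − 4181.7) / 4181.7 = 93.1 / 4181.7 = 2.23% ≈ 2.2%

2.2%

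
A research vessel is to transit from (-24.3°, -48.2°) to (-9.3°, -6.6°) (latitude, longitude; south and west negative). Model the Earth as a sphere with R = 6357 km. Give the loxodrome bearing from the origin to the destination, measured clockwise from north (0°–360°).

69.3°

Δψ = ln[tan(π/4+φ₂/2)/tan(π/4+φ₁/2)] = +0.2744
Δλ = +0.7261 rad (taken the short way round)
course = atan2(Δλ, Δψ) = 69.30°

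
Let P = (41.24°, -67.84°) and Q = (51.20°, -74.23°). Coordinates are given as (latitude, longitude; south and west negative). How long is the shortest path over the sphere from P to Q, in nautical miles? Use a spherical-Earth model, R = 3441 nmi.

654 nmi

Haversine: a = sin²(Δφ/2)+cos φ₁ cos φ₂ sin²(Δλ/2) = 0.00900;  σ = 2·atan2(√a,√(1−a))
σ = 10.887° → d = Rσ = 3441·0.19001 = 654 nmi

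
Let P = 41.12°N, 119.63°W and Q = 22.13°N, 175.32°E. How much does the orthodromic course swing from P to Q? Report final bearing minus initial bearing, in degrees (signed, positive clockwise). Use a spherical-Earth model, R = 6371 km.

-37.5°

Initial bearing θ₁ = atan2(sin Δλ cos φ₂, cos φ₁ sin φ₂ − sin φ₁ cos φ₂ cos Δλ) = 271.83°
Final bearing θ₂ = (initial bearing from the destination back to the start) + 180° = 234.37°
Δθ = θ₂ − θ₁ = -37.5°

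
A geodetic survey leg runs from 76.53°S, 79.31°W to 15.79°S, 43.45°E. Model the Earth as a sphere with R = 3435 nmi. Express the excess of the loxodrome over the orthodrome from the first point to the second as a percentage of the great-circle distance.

13.4%

Great circle: σ = 1.4270 rad → d_gc = Rσ = 4901.6 nmi
Rhumb: Δφ = +1.0601, Δλ = +2.1426, Δψ = +1.8571, q = Δφ/Δψ = 0.5708 → d_rh = R√(Δφ²+q²Δλ²) = 5559.7 nmi
Excess = (5559.7 − 4901.6) / 4901.6 = 658.1 / 4901.6 = 13.43% ≈ 13.4%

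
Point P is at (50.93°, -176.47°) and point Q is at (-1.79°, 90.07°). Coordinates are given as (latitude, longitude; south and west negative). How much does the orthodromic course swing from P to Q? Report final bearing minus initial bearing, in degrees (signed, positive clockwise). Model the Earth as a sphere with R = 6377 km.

At departure: θ₁ = atan2(sin Δλ cos φ₂, cos φ₁ sin φ₂ − sin φ₁ cos φ₂ cos Δλ) = 271.56°
At arrival: θ₂ = atan2(sin Δλ cos φ₁, −cos φ₂ sin φ₁ + sin φ₂ cos φ₁ cos Δλ) = 219.08°
Δθ = θ₂ − θ₁ = -52.5°

-52.5°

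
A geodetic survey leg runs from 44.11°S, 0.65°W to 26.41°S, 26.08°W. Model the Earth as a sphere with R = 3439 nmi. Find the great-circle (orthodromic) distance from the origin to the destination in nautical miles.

Haversine: a = sin²(Δφ/2)+cos φ₁ cos φ₂ sin²(Δλ/2) = 0.05482;  σ = 2·atan2(√a,√(1−a))
σ = 27.082° → d = Rσ = 3439·0.47267 = 1626 nmi

1626 nmi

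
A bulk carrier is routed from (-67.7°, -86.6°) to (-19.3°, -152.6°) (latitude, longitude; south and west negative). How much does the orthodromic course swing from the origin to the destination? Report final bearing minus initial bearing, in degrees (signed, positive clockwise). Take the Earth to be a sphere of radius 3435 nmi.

+52.2°

At departure: θ₁ = atan2(sin Δλ cos φ₂, cos φ₁ sin φ₂ − sin φ₁ cos φ₂ cos Δλ) = 284.92°
At arrival: θ₂ = atan2(sin Δλ cos φ₁, −cos φ₂ sin φ₁ + sin φ₂ cos φ₁ cos Δλ) = 337.14°
Δθ = θ₂ − θ₁ = +52.2°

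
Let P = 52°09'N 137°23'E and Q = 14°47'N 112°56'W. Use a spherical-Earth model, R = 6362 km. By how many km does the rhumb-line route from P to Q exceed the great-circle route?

670 km

Great circle: cos σ = sin φ₁ sin φ₂ + cos φ₁ cos φ₂ cos Δλ,  σ = 1.5691 rad → d_gc = 9982.9 km
Rhumb line: Δψ = -0.8095, q = Δφ/Δψ = 0.8057, d_rh = R√(Δφ²+q²Δλ²) = 10653.3 km
Excess = 10653.3 − 9982.9 = 670.4 ≈ 670 km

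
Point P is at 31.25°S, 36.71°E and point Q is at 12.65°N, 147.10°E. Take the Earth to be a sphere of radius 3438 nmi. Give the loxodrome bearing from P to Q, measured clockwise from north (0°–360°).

Meridional parts: M(φ₁)=-0.5747, M(φ₂)=+0.2226 → ΔM = +0.7973;  Δλ = +1.9267 rad
tan C = Δλ / ΔM = +2.4166 → C = 67.52°

67.5°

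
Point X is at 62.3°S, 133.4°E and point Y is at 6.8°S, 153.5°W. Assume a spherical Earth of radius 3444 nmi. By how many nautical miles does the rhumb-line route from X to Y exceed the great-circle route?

Great circle: cos σ = sin φ₁ sin φ₂ + cos φ₁ cos φ₂ cos Δλ,  σ = 1.3294 rad → d_gc = 4578.6 nmi
Rhumb line: Δψ = +1.2812, q = Δφ/Δψ = 0.7560, d_rh = R√(Δφ²+q²Δλ²) = 4708.0 nmi
Excess = 4708.0 − 4578.6 = 129.4 ≈ 129 nmi

129 nmi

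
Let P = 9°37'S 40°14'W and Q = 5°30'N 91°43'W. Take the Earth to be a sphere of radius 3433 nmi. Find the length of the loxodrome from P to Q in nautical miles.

Δψ = ln[tan(π/4+φ₂/2)/tan(π/4+φ₁/2)] = +0.2648;  Δφ = +0.2638 rad,  Δλ = -0.8986 rad
q = Δφ/Δψ = 0.9964
d = R·√(Δφ² + q²Δλ²) = 3433·0.93342 = 3204 nmi

3204 nmi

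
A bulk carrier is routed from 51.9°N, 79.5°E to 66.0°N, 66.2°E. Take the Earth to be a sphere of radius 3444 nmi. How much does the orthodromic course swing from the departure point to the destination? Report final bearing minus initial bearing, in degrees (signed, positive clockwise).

-11.5°

At departure: θ₁ = atan2(sin Δλ cos φ₂, cos φ₁ sin φ₂ − sin φ₁ cos φ₂ cos Δλ) = 339.64°
At arrival: θ₂ = atan2(sin Δλ cos φ₁, −cos φ₂ sin φ₁ + sin φ₂ cos φ₁ cos Δλ) = 328.15°
Δθ = θ₂ − θ₁ = -11.5°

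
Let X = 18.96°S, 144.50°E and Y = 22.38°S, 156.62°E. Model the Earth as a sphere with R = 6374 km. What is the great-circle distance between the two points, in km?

cos σ = sin φ₁ sin φ₂ + cos φ₁ cos φ₂ cos Δλ
      = sin(-18.96°)sin(-22.38°) + cos(-18.96°)cos(-22.38°)cos(12.12°) = 0.9787
σ = 11.839° → d = Rσ = 6374·0.20664 = 1317 km

1317 km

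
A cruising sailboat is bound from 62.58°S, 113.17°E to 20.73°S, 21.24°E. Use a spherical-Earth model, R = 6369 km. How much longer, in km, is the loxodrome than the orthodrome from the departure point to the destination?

Great circle: cos σ = sin φ₁ sin φ₂ + cos φ₁ cos φ₂ cos Δλ,  σ = 1.2664 rad → d_gc = 8065.9 km
Rhumb line: Δψ = +1.0408, q = Δφ/Δψ = 0.7018, d_rh = R√(Δφ²+q²Δλ²) = 8548.3 km
Excess = 8548.3 − 8065.9 = 482.4 ≈ 482 km

482 km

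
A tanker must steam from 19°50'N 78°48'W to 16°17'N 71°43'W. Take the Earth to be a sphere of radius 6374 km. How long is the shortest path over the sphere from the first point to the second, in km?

847 km

cos σ = sin φ₁ sin φ₂ + cos φ₁ cos φ₂ cos Δλ
      = sin(19.83°)sin(16.28°) + cos(19.83°)cos(16.28°)cos(7.08°) = 0.9912
σ = 7.611° → d = Rσ = 6374·0.13284 = 847 km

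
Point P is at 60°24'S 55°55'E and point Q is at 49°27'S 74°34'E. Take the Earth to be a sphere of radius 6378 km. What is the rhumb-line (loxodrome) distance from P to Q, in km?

Rhumb course C = atan2(Δλ, Δψ) with Δψ = ln[tan(π/4+φ₂/2)/tan(π/4+φ₁/2)] = +0.3352, Δλ = +0.3255 → C = 44.16°
d = R·|Δφ| / |cos C| = 6378·0.19111 / 0.71738 = 1699 km

1699 km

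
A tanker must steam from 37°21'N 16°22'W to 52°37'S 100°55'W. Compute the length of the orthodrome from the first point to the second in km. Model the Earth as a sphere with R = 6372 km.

12885 km

cos σ = sin φ₁ sin φ₂ + cos φ₁ cos φ₂ cos Δλ
      = sin(37.35°)sin(-52.62°) + cos(37.35°)cos(-52.62°)cos(-84.55°) = -0.4362
σ = 115.863° → d = Rσ = 6372·2.02219 = 12885 km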